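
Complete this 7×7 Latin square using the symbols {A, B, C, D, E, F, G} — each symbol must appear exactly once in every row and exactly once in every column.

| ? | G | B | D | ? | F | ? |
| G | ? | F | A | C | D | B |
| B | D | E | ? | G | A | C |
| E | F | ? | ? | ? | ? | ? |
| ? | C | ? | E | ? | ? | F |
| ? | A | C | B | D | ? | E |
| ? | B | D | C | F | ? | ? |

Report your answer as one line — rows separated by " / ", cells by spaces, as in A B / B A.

C G B D E F A / G E F A C D B / B D E F G A C / E F A G B C D / D C G E A B F / F A C B D G E / A B D C F E G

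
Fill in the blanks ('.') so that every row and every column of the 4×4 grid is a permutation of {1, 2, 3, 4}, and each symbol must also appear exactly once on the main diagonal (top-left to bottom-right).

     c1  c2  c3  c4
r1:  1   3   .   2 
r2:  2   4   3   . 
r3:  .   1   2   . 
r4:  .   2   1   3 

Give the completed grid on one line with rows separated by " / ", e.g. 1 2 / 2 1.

1 3 4 2 / 2 4 3 1 / 3 1 2 4 / 4 2 1 3

(r1,c3): row 1 has {1,2,3}; column 3 has {1,2,3}, so it must be 4.
(r2,c4): row 2 has {2,3,4}; column 4 has {2,3}, so it must be 1.
(r3,c4): row 3 has {1,2}; column 4 has {1,2,3}, so it must be 4.
(r4,c1): row 4 has {1,2,3}; column 1 has {1,2}, so it must be 4.
(r3,c1): row 3 has {1,2,4}; column 1 has {1,2,4}, so it must be 3.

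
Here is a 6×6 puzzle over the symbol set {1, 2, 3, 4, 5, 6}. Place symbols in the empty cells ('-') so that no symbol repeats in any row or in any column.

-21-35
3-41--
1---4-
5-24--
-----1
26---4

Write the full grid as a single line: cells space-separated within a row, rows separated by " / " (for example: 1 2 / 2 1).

4 2 1 6 3 5 / 3 5 4 1 2 6 / 1 3 6 5 4 2 / 5 1 2 4 6 3 / 6 4 3 2 5 1 / 2 6 5 3 1 4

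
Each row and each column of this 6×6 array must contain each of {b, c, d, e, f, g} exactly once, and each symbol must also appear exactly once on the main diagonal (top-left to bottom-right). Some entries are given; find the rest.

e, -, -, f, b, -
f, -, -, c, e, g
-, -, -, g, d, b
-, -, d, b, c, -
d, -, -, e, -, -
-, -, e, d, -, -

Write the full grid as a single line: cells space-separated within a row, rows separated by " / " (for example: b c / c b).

e c g f b d / f d b c e g / c e f g d b / g f d b c e / d b c e g f / b g e d f c

At row 2, column 2: row 2 has {c,e,f,g}; column 2 is empty so far; the diagonal has {b,e}; that leaves d.
At row 2, column 3: row 2 has {c,d,e,f,g}; column 3 has {d,e}; that leaves b.
At row 3, column 1: row 3 has {b,d,g}; column 1 has {d,e,f}; that leaves c.
At row 3, column 3: row 3 has {b,c,d,g}; column 3 has {b,d,e}; the diagonal has {b,d,e}; that leaves f.
At row 4, column 1: row 4 has {b,c,d}; column 1 has {c,d,e,f}; that leaves g.
At row 5, column 5: row 5 has {d,e}; column 5 has {b,c,d,e}; the diagonal has {b,d,e,f}; that leaves g.
At row 6, column 1: row 6 has {d,e}; column 1 has {c,d,e,f,g}; that leaves b.
At row 6, column 5: row 6 has {b,d,e}; column 5 has {b,c,d,e,g}; that leaves f.
At row 6, column 6: row 6 has {b,d,e,f}; column 6 has {b,g}; the diagonal has {b,d,e,f,g}; that leaves c.
At row 1, column 6: row 1 has {b,e,f}; column 6 has {b,c,g}; that leaves d.
At row 3, column 2: row 3 has {b,c,d,f,g}; column 2 has {d}; that leaves e.
At row 4, column 2: row 4 has {b,c,d,g}; column 2 has {d,e}; that leaves f.
At row 4, column 6: row 4 has {b,c,d,f,g}; column 6 has {b,c,d,g}; that leaves e.
At row 5, column 3: row 5 has {d,e,g}; column 3 has {b,d,e,f}; that leaves c.
At row 5, column 6: row 5 has {c,d,e,g}; column 6 has {b,c,d,e,g}; that leaves f.
At row 6, column 2: row 6 has {b,c,d,e,f}; column 2 has {d,e,f}; that leaves g.
At row 1, column 2: row 1 has {b,d,e,f}; column 2 has {d,e,f,g}; that leaves c.
At row 1, column 3: row 1 has {b,c,d,e,f}; column 3 has {b,c,d,e,f}; that leaves g.
At row 5, column 2: row 5 has {c,d,e,f,g}; column 2 has {c,d,e,f,g}; that leaves b.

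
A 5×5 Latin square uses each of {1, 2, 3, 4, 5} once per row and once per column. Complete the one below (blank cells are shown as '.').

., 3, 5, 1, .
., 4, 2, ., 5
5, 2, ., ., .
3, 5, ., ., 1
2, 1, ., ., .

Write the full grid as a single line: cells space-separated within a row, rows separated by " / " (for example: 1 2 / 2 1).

(r1,c1) = 4
(r1,c5) = 2
(r2,c1) = 1
(r2,c4) = 3
(r3,c4) = 4
(r3,c5) = 3
(r4,c3) = 4
(r4,c4) = 2
(r5,c3) = 3
(r5,c4) = 5
(r5,c5) = 4
(r3,c3) = 1

4 3 5 1 2 / 1 4 2 3 5 / 5 2 1 4 3 / 3 5 4 2 1 / 2 1 3 5 4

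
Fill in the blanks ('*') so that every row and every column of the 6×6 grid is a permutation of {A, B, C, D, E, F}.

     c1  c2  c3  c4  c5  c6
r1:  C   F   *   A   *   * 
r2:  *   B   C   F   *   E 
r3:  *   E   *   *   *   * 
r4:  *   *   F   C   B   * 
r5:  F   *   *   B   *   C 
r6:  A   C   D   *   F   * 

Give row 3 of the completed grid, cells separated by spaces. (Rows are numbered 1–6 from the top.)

B E A D C F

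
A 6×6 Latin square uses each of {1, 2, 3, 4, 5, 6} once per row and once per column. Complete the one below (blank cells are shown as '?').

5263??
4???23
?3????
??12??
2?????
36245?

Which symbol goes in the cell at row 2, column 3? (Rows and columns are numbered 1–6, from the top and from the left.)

5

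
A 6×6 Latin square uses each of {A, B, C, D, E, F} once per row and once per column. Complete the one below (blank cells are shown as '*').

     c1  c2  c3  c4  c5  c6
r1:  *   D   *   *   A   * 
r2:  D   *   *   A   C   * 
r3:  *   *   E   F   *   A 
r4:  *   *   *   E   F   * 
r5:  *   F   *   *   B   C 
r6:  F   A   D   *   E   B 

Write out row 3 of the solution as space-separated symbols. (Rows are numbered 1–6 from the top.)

(r3,c5): row 3 has {A,E,F}; column 5 has {A,B,C,E,F}, so it must be D.
(r4,c6): row 4 has {E,F}; column 6 has {A,B,C}, so it must be D.
(r5,c3): row 5 has {B,C,F}; column 3 has {D,E}, so it must be A.
(r5,c4): row 5 has {A,B,C,F}; column 4 has {A,E,F}, so it must be D.
(r6,c4): row 6 has {A,B,D,E,F}; column 4 has {A,D,E,F}, so it must be C.
(r1,c4): row 1 has {A,D}; column 4 has {A,C,D,E,F}, so it must be B.
(r5,c1): row 5 has {A,B,C,D,F}; column 1 has {D,F}, so it must be E.
(r1,c1): row 1 has {A,B,D}; column 1 has {D,E,F}, so it must be C.
(r1,c3): row 1 has {A,B,C,D}; column 3 has {A,D,E}, so it must be F.
(r1,c6): row 1 has {A,B,C,D,F}; column 6 has {A,B,C,D}, so it must be E.
(r2,c3): row 2 has {A,C,D}; column 3 has {A,D,E,F}, so it must be B.
(r2,c6): row 2 has {A,B,C,D}; column 6 has {A,B,C,D,E}, so it must be F.
(r3,c1): row 3 has {A,D,E,F}; column 1 has {C,D,E,F}, so it must be B.
(r3,c2): row 3 has {A,B,D,E,F}; column 2 has {A,D,F}, so it must be C.

B C E F D A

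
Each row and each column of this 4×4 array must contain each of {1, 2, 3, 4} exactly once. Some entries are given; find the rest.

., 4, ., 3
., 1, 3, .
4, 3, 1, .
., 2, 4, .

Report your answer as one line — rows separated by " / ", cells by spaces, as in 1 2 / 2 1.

1 4 2 3 / 2 1 3 4 / 4 3 1 2 / 3 2 4 1

(r1,c3) = 2
(r2,c1) = 2
(r2,c4) = 4
(r3,c4) = 2
(r4,c4) = 1
(r1,c1) = 1
(r4,c1) = 3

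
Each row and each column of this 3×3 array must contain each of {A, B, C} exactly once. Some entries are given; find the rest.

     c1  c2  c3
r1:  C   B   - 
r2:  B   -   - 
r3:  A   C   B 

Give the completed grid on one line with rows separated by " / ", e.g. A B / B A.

C B A / B A C / A C B

At row 1, column 3: row 1 has {B,C}; column 3 has {B}; that leaves A.
At row 2, column 2: row 2 has {B}; column 2 has {B,C}; that leaves A.
At row 2, column 3: row 2 has {A,B}; column 3 has {A,B}; that leaves C.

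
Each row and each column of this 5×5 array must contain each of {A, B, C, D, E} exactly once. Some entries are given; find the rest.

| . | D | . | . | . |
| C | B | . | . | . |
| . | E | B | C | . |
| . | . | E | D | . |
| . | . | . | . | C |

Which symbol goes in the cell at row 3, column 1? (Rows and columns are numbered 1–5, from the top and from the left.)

(r5,c2) = A
(r5,c3) = D
(r2,c3) = A
(r2,c4) = E
(r2,c5) = D
(r3,c5) = A
(r4,c2) = C
(r4,c5) = B
(r5,c4) = B
(r1,c3) = C
(r1,c4) = A
(r1,c5) = E
(r3,c1) = D

D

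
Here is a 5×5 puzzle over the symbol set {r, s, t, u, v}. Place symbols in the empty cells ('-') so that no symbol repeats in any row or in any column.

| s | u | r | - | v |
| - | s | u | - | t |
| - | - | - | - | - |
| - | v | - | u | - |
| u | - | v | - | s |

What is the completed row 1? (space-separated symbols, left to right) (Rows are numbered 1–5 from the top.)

(r1,c4): row 1 has {r,s,u,v}; column 4 has {u}, so it must be t.

s u r t v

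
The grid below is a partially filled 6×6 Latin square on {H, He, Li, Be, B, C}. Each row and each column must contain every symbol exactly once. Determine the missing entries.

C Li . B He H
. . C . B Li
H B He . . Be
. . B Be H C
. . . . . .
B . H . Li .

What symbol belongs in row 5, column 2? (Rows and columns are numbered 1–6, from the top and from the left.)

(r1,c3) = Be
(r3,c5) = C
(r4,c2) = He
(r5,c3) = Li
(r5,c5) = Be
(r6,c6) = He
(r3,c4) = Li
(r4,c1) = Li
(r5,c1) = He
(r5,c6) = B
(r6,c4) = C
(r2,c1) = Be
(r2,c2) = H
(r2,c4) = He
(r5,c2) = C

C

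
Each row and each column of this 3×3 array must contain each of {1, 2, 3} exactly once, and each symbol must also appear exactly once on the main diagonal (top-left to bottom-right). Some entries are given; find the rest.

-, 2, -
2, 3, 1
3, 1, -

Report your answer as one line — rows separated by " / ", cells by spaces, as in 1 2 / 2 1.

At row 1, column 1: row 1 has {2}; column 1 has {2,3}; the diagonal has {3}; that leaves 1.
At row 1, column 3: row 1 has {1,2}; column 3 has {1}; that leaves 3.
At row 3, column 3: row 3 has {1,3}; column 3 has {1,3}; the diagonal has {1,3}; that leaves 2.

1 2 3 / 2 3 1 / 3 1 2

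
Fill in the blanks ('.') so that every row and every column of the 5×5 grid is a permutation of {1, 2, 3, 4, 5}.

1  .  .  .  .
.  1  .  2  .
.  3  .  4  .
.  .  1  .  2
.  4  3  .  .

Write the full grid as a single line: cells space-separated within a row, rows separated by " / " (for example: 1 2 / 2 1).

1 2 4 5 3 / 3 1 5 2 4 / 5 3 2 4 1 / 4 5 1 3 2 / 2 4 3 1 5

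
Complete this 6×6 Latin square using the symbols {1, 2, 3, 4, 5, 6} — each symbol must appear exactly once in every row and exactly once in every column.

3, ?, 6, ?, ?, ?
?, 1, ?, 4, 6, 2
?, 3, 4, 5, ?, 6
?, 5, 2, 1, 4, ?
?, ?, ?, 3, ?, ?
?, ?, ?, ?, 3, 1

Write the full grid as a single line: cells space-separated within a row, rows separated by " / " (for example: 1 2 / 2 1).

3 4 6 2 1 5 / 5 1 3 4 6 2 / 1 3 4 5 2 6 / 6 5 2 1 4 3 / 2 6 1 3 5 4 / 4 2 5 6 3 1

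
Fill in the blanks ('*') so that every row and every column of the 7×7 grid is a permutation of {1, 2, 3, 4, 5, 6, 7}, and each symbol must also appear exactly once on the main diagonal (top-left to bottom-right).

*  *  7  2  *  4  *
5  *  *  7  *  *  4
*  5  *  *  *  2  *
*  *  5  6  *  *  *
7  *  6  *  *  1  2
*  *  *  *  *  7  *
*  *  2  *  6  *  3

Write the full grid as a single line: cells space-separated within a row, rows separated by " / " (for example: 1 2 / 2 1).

1 6 7 2 3 4 5 / 5 2 3 7 1 6 4 / 6 5 4 3 7 2 1 / 2 1 5 6 4 3 7 / 7 3 6 4 5 1 2 / 3 4 1 5 2 7 6 / 4 7 2 1 6 5 3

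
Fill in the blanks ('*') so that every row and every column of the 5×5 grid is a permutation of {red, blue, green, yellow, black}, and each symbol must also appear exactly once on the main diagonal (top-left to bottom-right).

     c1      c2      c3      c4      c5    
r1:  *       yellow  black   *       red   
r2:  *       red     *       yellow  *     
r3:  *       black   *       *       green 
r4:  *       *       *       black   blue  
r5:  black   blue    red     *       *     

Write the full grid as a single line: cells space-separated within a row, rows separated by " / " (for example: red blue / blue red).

(r2,c5) = black
(r4,c2) = green
(r4,c3) = yellow
(r5,c4) = green
(r5,c5) = yellow
(r1,c4) = blue
(r3,c3) = blue
(r3,c4) = red
(r4,c1) = red
(r1,c1) = green
(r2,c1) = blue
(r2,c3) = green
(r3,c1) = yellow

green yellow black blue red / blue red green yellow black / yellow black blue red green / red green yellow black blue / black blue red green yellow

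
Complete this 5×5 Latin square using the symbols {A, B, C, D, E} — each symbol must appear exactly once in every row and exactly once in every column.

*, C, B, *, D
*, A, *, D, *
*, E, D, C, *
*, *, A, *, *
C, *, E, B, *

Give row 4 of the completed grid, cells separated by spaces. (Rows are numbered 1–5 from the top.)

(r2,c3) = C
(r4,c4) = E
(r5,c2) = D
(r5,c5) = A
(r1,c4) = A
(r3,c5) = B
(r4,c2) = B
(r4,c5) = C
(r1,c1) = E
(r2,c1) = B
(r2,c5) = E
(r3,c1) = A
(r4,c1) = D

D B A E C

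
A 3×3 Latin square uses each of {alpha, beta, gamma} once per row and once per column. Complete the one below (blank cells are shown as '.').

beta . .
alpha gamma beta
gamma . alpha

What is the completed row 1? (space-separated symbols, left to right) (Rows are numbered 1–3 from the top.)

beta alpha gamma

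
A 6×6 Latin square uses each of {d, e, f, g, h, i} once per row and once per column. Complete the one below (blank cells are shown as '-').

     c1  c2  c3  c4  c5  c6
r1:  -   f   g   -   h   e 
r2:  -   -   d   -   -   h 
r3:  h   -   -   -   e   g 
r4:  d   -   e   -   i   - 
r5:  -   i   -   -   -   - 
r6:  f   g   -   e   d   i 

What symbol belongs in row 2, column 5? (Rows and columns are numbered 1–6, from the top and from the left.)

f

row 1 has {e,f,g,h}; column 1 has {d,f,h} — only i is left for (r1,c1).
row 1 has {e,f,g,h,i}; column 4 has {e} — only d is left for (r1,c4).
row 2 has {d,h}; column 2 has {f,g,i} — only e is left for (r2,c2).
row 3 has {e,g,h}; column 2 has {e,f,g,i} — only d is left for (r3,c2).
row 4 has {d,e,i}; column 2 has {d,e,f,g,i} — only h is left for (r4,c2).
row 4 has {d,e,h,i}; column 6 has {e,g,h,i} — only f is left for (r4,c6).
row 5 has {i}; column 6 has {e,f,g,h,i} — only d is left for (r5,c6).
row 6 has {d,e,f,g,i}; column 3 has {d,e,g} — only h is left for (r6,c3).
row 2 has {d,e,h}; column 1 has {d,f,h,i} — only g is left for (r2,c1).
row 2 has {d,e,g,h}; column 5 has {d,e,h,i} — only f is left for (r2,c5).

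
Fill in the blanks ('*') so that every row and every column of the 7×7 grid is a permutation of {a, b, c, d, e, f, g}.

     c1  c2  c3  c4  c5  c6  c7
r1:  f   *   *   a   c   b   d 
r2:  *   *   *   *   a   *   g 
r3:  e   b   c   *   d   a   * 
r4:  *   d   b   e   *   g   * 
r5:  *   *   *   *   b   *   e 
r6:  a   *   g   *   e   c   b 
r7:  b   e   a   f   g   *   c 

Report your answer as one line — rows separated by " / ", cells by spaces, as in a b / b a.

f g e a c b d / d c f b a e g / e b c g d a f / c d b e f g a / g a d c b f e / a f g d e c b / b e a f g d c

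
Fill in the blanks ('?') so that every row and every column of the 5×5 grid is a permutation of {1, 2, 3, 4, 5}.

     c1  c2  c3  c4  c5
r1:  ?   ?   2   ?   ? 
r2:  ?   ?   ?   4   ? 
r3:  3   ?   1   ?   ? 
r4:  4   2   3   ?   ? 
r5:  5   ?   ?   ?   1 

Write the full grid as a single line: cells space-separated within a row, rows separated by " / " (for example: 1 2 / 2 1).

1 5 2 3 4 / 2 1 5 4 3 / 3 4 1 5 2 / 4 2 3 1 5 / 5 3 4 2 1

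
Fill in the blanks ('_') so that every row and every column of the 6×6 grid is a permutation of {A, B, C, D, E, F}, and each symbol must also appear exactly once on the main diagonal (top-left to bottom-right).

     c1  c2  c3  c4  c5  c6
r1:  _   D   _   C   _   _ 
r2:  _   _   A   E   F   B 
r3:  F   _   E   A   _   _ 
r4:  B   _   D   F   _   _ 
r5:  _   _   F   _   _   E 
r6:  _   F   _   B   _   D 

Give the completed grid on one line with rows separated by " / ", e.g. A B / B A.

A D B C E F / D C A E F B / F B E A D C / B E D F C A / C A F D B E / E F C B A D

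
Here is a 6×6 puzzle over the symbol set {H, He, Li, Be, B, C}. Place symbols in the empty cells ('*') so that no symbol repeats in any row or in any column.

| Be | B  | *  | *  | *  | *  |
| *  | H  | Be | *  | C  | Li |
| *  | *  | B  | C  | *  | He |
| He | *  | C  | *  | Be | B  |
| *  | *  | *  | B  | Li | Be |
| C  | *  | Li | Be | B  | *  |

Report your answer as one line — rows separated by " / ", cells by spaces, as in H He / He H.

(r2,c1) = B
(r2,c4) = He
(r3,c5) = H
(r4,c2) = Li
(r4,c4) = H
(r5,c1) = H
(r5,c3) = He
(r6,c2) = He
(r6,c6) = H
(r1,c3) = H
(r1,c4) = Li
(r1,c5) = He
(r1,c6) = C
(r3,c1) = Li
(r3,c2) = Be
(r5,c2) = C

Be B H Li He C / B H Be He C Li / Li Be B C H He / He Li C H Be B / H C He B Li Be / C He Li Be B H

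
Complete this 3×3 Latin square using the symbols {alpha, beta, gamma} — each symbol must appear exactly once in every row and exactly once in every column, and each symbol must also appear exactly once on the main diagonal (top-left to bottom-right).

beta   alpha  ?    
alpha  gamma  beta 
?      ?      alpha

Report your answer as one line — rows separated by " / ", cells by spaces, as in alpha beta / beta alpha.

(r1,c3): row 1 has {alpha,beta}; column 3 has {alpha,beta}, so it must be gamma.
(r3,c1): row 3 has {alpha}; column 1 has {alpha,beta}, so it must be gamma.
(r3,c2): row 3 has {alpha,gamma}; column 2 has {alpha,gamma}, so it must be beta.

beta alpha gamma / alpha gamma beta / gamma beta alpha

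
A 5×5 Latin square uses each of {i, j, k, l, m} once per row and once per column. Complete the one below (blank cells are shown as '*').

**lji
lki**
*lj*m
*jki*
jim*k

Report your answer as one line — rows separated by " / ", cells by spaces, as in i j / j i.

k m l j i / l k i m j / i l j k m / m j k i l / j i m l k

At row 1, column 2: row 1 has {i,j,l}; column 2 has {i,j,k,l}; that leaves m.
At row 2, column 4: row 2 has {i,k,l}; column 4 has {i,j}; that leaves m.
At row 2, column 5: row 2 has {i,k,l,m}; column 5 has {i,k,m}; that leaves j.
At row 3, column 4: row 3 has {j,l,m}; column 4 has {i,j,m}; that leaves k.
At row 4, column 1: row 4 has {i,j,k}; column 1 has {j,l}; that leaves m.
At row 4, column 5: row 4 has {i,j,k,m}; column 5 has {i,j,k,m}; that leaves l.
At row 5, column 4: row 5 has {i,j,k,m}; column 4 has {i,j,k,m}; that leaves l.
At row 1, column 1: row 1 has {i,j,l,m}; column 1 has {j,l,m}; that leaves k.
At row 3, column 1: row 3 has {j,k,l,m}; column 1 has {j,k,l,m}; that leaves i.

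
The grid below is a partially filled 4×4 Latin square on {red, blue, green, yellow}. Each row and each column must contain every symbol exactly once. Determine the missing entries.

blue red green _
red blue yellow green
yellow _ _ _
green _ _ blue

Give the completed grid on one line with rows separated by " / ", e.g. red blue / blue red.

blue red green yellow / red blue yellow green / yellow green blue red / green yellow red blue

At row 1, column 4: row 1 has {red,blue,green}; column 4 has {blue,green}; that leaves yellow.
At row 3, column 2: row 3 has {yellow}; column 2 has {red,blue}; that leaves green.
At row 3, column 4: row 3 has {green,yellow}; column 4 has {blue,green,yellow}; that leaves red.
At row 4, column 2: row 4 has {blue,green}; column 2 has {red,blue,green}; that leaves yellow.
At row 4, column 3: row 4 has {blue,green,yellow}; column 3 has {green,yellow}; that leaves red.
At row 3, column 3: row 3 has {red,green,yellow}; column 3 has {red,green,yellow}; that leaves blue.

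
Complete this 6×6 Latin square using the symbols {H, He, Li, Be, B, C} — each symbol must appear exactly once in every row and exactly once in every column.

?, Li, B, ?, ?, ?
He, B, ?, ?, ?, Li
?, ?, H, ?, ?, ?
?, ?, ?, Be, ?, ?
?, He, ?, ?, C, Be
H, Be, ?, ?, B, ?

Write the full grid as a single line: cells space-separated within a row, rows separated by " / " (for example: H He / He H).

Cell (r3,c2): row 3 has {H}; column 2 has {He,Li,Be,B} → C.
Cell (r4,c2): row 4 has {Be}; column 2 has {He,Li,Be,B,C} → H.
Cell (r5,c3): row 5 has {He,Be,C}; column 3 has {H,B} → Li.
Cell (r5,c1): row 5 has {He,Li,Be,C}; column 1 has {H,He} → B.
Cell (r5,c4): row 5 has {He,Li,Be,B,C}; column 4 has {Be} → H.
Cell (r2,c4): row 2 has {He,Li,B}; column 4 has {H,Be} → C.
Cell (r1,c4): row 1 has {Li,B}; column 4 has {H,Be,C} → He.
Cell (r2,c3): row 2 has {He,Li,B,C}; column 3 has {H,Li,B} → Be.
Cell (r2,c5): row 2 has {He,Li,Be,B,C}; column 5 has {B,C} → H.
Cell (r6,c4): row 6 has {H,Be,B}; column 4 has {H,He,Be,C} → Li.
Cell (r1,c5): row 1 has {He,Li,B}; column 5 has {H,B,C} → Be.
Cell (r3,c4): row 3 has {H,C}; column 4 has {H,He,Li,Be,C} → B.
Cell (r3,c6): row 3 has {H,B,C}; column 6 has {Li,Be} → He.
Cell (r6,c6): row 6 has {H,Li,Be,B}; column 6 has {He,Li,Be} → C.
Cell (r1,c1): row 1 has {He,Li,Be,B}; column 1 has {H,He,B} → C.
Cell (r1,c6): row 1 has {He,Li,Be,B,C}; column 6 has {He,Li,Be,C} → H.
Cell (r3,c5): row 3 has {H,He,B,C}; column 5 has {H,Be,B,C} → Li.
Cell (r4,c1): row 4 has {H,Be}; column 1 has {H,He,B,C} → Li.
Cell (r4,c5): row 4 has {H,Li,Be}; column 5 has {H,Li,Be,B,C} → He.
Cell (r4,c6): row 4 has {H,He,Li,Be}; column 6 has {H,He,Li,Be,C} → B.
Cell (r6,c3): row 6 has {H,Li,Be,B,C}; column 3 has {H,Li,Be,B} → He.
Cell (r3,c1): row 3 has {H,He,Li,B,C}; column 1 has {H,He,Li,B,C} → Be.
Cell (r4,c3): row 4 has {H,He,Li,Be,B}; column 3 has {H,He,Li,Be,B} → C.

C Li B He Be H / He B Be C H Li / Be C H B Li He / Li H C Be He B / B He Li H C Be / H Be He Li B C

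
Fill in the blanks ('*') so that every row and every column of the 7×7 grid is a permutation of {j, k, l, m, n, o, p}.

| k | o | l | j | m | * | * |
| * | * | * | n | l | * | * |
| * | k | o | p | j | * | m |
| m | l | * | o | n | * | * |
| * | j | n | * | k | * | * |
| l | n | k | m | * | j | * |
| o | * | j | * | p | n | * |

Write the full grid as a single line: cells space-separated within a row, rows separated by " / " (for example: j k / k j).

k o l j m p n / j p m n l o k / n k o p j l m / m l p o n k j / p j n l k m o / l n k m o j p / o m j k p n l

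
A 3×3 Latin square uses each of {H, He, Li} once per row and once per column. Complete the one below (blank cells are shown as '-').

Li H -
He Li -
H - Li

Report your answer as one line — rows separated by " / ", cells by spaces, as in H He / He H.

(r1,c3) = He
(r2,c3) = H
(r3,c2) = He

Li H He / He Li H / H He Li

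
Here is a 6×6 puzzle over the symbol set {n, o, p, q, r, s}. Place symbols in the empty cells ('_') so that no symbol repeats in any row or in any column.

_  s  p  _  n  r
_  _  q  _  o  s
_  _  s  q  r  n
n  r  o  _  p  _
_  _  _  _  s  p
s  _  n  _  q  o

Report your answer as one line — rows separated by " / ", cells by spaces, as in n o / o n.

At row 1, column 4: row 1 has {n,p,r,s}; column 4 has {q}; that leaves o.
At row 4, column 4: row 4 has {n,o,p,r}; column 4 has {o,q}; that leaves s.
At row 4, column 6: row 4 has {n,o,p,r,s}; column 6 has {n,o,p,r,s}; that leaves q.
At row 5, column 3: row 5 has {p,s}; column 3 has {n,o,p,q,s}; that leaves r.
At row 5, column 4: row 5 has {p,r,s}; column 4 has {o,q,s}; that leaves n.
At row 6, column 2: row 6 has {n,o,q,s}; column 2 has {r,s}; that leaves p.
At row 6, column 4: row 6 has {n,o,p,q,s}; column 4 has {n,o,q,s}; that leaves r.
At row 1, column 1: row 1 has {n,o,p,r,s}; column 1 has {n,s}; that leaves q.
At row 2, column 2: row 2 has {o,q,s}; column 2 has {p,r,s}; that leaves n.
At row 2, column 4: row 2 has {n,o,q,s}; column 4 has {n,o,q,r,s}; that leaves p.
At row 3, column 2: row 3 has {n,q,r,s}; column 2 has {n,p,r,s}; that leaves o.
At row 5, column 1: row 5 has {n,p,r,s}; column 1 has {n,q,s}; that leaves o.
At row 5, column 2: row 5 has {n,o,p,r,s}; column 2 has {n,o,p,r,s}; that leaves q.
At row 2, column 1: row 2 has {n,o,p,q,s}; column 1 has {n,o,q,s}; that leaves r.
At row 3, column 1: row 3 has {n,o,q,r,s}; column 1 has {n,o,q,r,s}; that leaves p.

q s p o n r / r n q p o s / p o s q r n / n r o s p q / o q r n s p / s p n r q o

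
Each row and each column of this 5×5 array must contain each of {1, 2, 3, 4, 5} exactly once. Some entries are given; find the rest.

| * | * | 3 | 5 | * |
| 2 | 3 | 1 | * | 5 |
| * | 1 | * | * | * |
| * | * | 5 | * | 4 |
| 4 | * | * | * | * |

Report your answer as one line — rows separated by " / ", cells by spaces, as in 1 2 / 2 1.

1 4 3 5 2 / 2 3 1 4 5 / 5 1 4 2 3 / 3 2 5 1 4 / 4 5 2 3 1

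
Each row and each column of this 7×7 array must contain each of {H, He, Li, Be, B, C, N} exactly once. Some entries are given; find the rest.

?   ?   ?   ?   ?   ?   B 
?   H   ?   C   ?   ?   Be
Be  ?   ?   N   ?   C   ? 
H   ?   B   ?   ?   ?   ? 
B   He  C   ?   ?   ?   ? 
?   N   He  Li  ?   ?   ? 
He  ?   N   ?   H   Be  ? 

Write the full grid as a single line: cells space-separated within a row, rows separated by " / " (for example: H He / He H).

Li C Be H He N B / N H Li C B He Be / Be B H N Li C He / H Be B He C Li N / B He C Be N H Li / C N He Li Be B H / He Li N B H Be C

(r2,c3) = Li
(r3,c3) = H
(r6,c1) = C
(r6,c7) = H
(r7,c4) = B
(r1,c3) = Be
(r2,c1) = N
(r6,c6) = B
(r1,c1) = Li
(r1,c2) = C
(r2,c6) = He
(r6,c5) = Be
(r7,c2) = Li
(r7,c7) = C
(r2,c5) = B
(r3,c2) = B
(r4,c2) = Be
(r4,c4) = He
(r1,c4) = H
(r1,c6) = N
(r4,c6) = Li
(r4,c7) = N
(r5,c4) = Be
(r5,c6) = H
(r5,c7) = Li
(r1,c5) = He
(r3,c5) = Li
(r3,c7) = He
(r4,c5) = C
(r5,c5) = N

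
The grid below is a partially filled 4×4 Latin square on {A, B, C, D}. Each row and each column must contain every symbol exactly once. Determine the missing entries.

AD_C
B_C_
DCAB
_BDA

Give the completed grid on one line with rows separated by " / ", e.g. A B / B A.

(r1,c3) = B
(r2,c2) = A
(r2,c4) = D
(r4,c1) = C

A D B C / B A C D / D C A B / C B D A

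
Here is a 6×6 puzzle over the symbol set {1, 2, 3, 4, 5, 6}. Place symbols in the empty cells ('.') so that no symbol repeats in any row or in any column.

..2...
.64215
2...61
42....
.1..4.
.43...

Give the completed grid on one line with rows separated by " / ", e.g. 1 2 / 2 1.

6 5 2 1 3 4 / 3 6 4 2 1 5 / 2 3 5 4 6 1 / 4 2 1 6 5 3 / 5 1 6 3 4 2 / 1 4 3 5 2 6

(r2,c1) = 3
(r3,c3) = 5
(r5,c3) = 6
(r3,c2) = 3
(r3,c4) = 4
(r4,c3) = 1
(r5,c1) = 5
(r5,c4) = 3
(r5,c6) = 2
(r6,c6) = 6
(r1,c2) = 5
(r1,c5) = 3
(r1,c6) = 4
(r4,c5) = 5
(r4,c6) = 3
(r6,c1) = 1
(r6,c4) = 5
(r6,c5) = 2
(r1,c1) = 6
(r1,c4) = 1
(r4,c4) = 6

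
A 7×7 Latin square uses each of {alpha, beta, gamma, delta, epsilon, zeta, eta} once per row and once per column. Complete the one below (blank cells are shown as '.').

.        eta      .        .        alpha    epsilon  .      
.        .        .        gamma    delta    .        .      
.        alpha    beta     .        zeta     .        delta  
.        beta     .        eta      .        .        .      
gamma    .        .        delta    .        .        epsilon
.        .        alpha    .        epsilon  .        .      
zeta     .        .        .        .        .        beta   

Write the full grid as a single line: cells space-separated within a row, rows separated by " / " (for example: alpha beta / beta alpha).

delta eta gamma beta alpha epsilon zeta / alpha epsilon zeta gamma delta beta eta / eta alpha beta epsilon zeta gamma delta / epsilon beta delta eta gamma zeta alpha / gamma zeta eta delta beta alpha epsilon / beta delta alpha zeta epsilon eta gamma / zeta gamma epsilon alpha eta delta beta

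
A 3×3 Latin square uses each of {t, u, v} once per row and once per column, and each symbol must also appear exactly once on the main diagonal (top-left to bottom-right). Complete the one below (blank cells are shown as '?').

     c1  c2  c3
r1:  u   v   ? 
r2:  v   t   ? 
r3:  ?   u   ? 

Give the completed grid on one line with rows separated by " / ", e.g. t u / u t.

u v t / v t u / t u v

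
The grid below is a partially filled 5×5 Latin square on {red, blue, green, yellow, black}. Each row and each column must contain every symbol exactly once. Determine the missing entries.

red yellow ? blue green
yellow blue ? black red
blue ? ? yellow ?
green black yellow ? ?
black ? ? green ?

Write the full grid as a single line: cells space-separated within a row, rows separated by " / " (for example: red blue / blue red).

row 1 has {red,blue,green,yellow}; column 3 has {yellow} — only black is left for (r1,c3).
row 2 has {red,blue,yellow,black}; column 3 has {yellow,black} — only green is left for (r2,c3).
row 3 has {blue,yellow}; column 3 has {green,yellow,black} — only red is left for (r3,c3).
row 3 has {red,blue,yellow}; column 5 has {red,green} — only black is left for (r3,c5).
row 4 has {green,yellow,black}; column 4 has {blue,green,yellow,black} — only red is left for (r4,c4).
row 4 has {red,green,yellow,black}; column 5 has {red,green,black} — only blue is left for (r4,c5).
row 5 has {green,black}; column 2 has {blue,yellow,black} — only red is left for (r5,c2).
row 5 has {red,green,black}; column 3 has {red,green,yellow,black} — only blue is left for (r5,c3).
row 5 has {red,blue,green,black}; column 5 has {red,blue,green,black} — only yellow is left for (r5,c5).
row 3 has {red,blue,yellow,black}; column 2 has {red,blue,yellow,black} — only green is left for (r3,c2).

red yellow black blue green / yellow blue green black red / blue green red yellow black / green black yellow red blue / black red blue green yellow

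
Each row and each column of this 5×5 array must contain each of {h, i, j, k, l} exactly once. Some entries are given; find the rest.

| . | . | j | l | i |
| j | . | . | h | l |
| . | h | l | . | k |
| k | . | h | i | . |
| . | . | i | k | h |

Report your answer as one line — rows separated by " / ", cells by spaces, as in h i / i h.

(r1,c1): row 1 has {i,j,l}; column 1 has {j,k}, so it must be h.
(r1,c2): row 1 has {h,i,j,l}; column 2 has {h}, so it must be k.
(r2,c2): row 2 has {h,j,l}; column 2 has {h,k}, so it must be i.
(r2,c3): row 2 has {h,i,j,l}; column 3 has {h,i,j,l}, so it must be k.
(r3,c1): row 3 has {h,k,l}; column 1 has {h,j,k}, so it must be i.
(r3,c4): row 3 has {h,i,k,l}; column 4 has {h,i,k,l}, so it must be j.
(r4,c5): row 4 has {h,i,k}; column 5 has {h,i,k,l}, so it must be j.
(r5,c1): row 5 has {h,i,k}; column 1 has {h,i,j,k}, so it must be l.
(r5,c2): row 5 has {h,i,k,l}; column 2 has {h,i,k}, so it must be j.
(r4,c2): row 4 has {h,i,j,k}; column 2 has {h,i,j,k}, so it must be l.

h k j l i / j i k h l / i h l j k / k l h i j / l j i k h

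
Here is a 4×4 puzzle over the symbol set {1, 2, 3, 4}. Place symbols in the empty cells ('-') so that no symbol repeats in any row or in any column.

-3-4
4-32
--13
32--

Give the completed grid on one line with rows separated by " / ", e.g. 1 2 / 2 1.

1 3 2 4 / 4 1 3 2 / 2 4 1 3 / 3 2 4 1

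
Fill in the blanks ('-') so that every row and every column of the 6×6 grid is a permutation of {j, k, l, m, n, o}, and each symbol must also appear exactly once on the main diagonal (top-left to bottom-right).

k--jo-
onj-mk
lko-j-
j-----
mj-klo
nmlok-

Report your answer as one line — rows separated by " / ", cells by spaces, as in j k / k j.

k l m j o n / o n j l m k / l k o n j m / j o k m n l / m j n k l o / n m l o k j

(r1,c2) = l
(r2,c4) = l
(r4,c2) = o
(r4,c4) = m
(r4,c5) = n
(r4,c6) = l
(r5,c3) = n
(r6,c6) = j
(r1,c3) = m
(r1,c6) = n
(r3,c4) = n
(r3,c6) = m
(r4,c3) = k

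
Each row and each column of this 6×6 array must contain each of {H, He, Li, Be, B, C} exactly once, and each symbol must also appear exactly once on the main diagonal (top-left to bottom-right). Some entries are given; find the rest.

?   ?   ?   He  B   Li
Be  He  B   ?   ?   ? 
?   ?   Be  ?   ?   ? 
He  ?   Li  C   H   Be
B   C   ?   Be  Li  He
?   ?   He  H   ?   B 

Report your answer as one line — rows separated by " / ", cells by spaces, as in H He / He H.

(r1,c1): row 1 has {He,Li,B}; column 1 has {He,Be,B}; the diagonal has {He,Li,Be,B,C}, so it must be H.
(r1,c2): row 1 has {H,He,Li,B}; column 2 has {He,C}, so it must be Be.
(r1,c3): row 1 has {H,He,Li,Be,B}; column 3 has {He,Li,Be,B}, so it must be C.
(r2,c4): row 2 has {He,Be,B}; column 4 has {H,He,Be,C}, so it must be Li.
(r2,c5): row 2 has {He,Li,Be,B}; column 5 has {H,Li,B}, so it must be C.
(r2,c6): row 2 has {He,Li,Be,B,C}; column 6 has {He,Li,Be,B}, so it must be H.
(r3,c4): row 3 has {Be}; column 4 has {H,He,Li,Be,C}, so it must be B.
(r3,c5): row 3 has {Be,B}; column 5 has {H,Li,B,C}, so it must be He.
(r3,c6): row 3 has {He,Be,B}; column 6 has {H,He,Li,Be,B}, so it must be C.
(r4,c2): row 4 has {H,He,Li,Be,C}; column 2 has {He,Be,C}, so it must be B.
(r5,c3): row 5 has {He,Li,Be,B,C}; column 3 has {He,Li,Be,B,C}, so it must be H.
(r6,c2): row 6 has {H,He,B}; column 2 has {He,Be,B,C}, so it must be Li.
(r6,c5): row 6 has {H,He,Li,B}; column 5 has {H,He,Li,B,C}, so it must be Be.
(r3,c1): row 3 has {He,Be,B,C}; column 1 has {H,He,Be,B}, so it must be Li.
(r3,c2): row 3 has {He,Li,Be,B,C}; column 2 has {He,Li,Be,B,C}, so it must be H.
(r6,c1): row 6 has {H,He,Li,Be,B}; column 1 has {H,He,Li,Be,B}, so it must be C.

H Be C He B Li / Be He B Li C H / Li H Be B He C / He B Li C H Be / B C H Be Li He / C Li He H Be B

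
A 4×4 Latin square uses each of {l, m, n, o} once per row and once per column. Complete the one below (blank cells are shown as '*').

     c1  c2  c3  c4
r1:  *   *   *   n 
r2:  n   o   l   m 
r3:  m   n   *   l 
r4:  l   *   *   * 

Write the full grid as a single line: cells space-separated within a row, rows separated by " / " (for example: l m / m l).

(r1,c1) = o
(r1,c3) = m
(r3,c3) = o
(r4,c2) = m
(r4,c3) = n
(r4,c4) = o
(r1,c2) = l

o l m n / n o l m / m n o l / l m n o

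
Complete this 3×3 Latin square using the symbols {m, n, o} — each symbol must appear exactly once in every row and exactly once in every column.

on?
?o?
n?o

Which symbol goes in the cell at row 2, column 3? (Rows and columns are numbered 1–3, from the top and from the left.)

n

(r1,c3) = m
(r2,c1) = m
(r2,c3) = n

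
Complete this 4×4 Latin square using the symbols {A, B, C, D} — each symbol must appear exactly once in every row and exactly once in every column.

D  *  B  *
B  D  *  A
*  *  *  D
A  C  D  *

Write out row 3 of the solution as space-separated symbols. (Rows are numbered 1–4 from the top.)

C B A D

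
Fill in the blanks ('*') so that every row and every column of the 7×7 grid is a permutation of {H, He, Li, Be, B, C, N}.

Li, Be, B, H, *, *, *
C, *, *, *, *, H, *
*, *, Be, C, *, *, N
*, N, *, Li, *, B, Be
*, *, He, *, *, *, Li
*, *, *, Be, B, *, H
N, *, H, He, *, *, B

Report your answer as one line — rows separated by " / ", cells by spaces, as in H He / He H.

Li Be B H N He C / C B Li N Be H He / B He Be C H Li N / H N C Li He B Be / Be H He B C N Li / He Li N Be B C H / N C H He Li Be B

row 2 has {H,C}; column 7 has {H,Li,Be,B,N} — only He is left for (r2,c7).
row 4 has {Li,Be,B,N}; column 3 has {H,He,Be,B} — only C is left for (r4,c3).
row 6 has {H,Be,B}; column 1 has {Li,C,N} — only He is left for (r6,c1).
row 1 has {H,Li,Be,B}; column 7 has {H,He,Li,Be,B,N} — only C is left for (r1,c7).
row 4 has {Li,Be,B,C,N}; column 1 has {He,Li,C,N} — only H is left for (r4,c1).
row 4 has {H,Li,Be,B,C,N}; column 5 has {B} — only He is left for (r4,c5).
row 1 has {H,Li,Be,B,C}; column 5 has {He,B} — only N is left for (r1,c5).
row 1 has {H,Li,Be,B,C,N}; column 6 has {H,B} — only He is left for (r1,c6).
row 3 has {Be,C,N}; column 1 has {H,He,Li,C,N} — only B is left for (r3,c1).
row 3 has {Be,B,C,N}; column 6 has {H,He,B} — only Li is left for (r3,c6).
row 5 has {He,Li}; column 1 has {H,He,Li,B,C,N} — only Be is left for (r5,c1).
row 3 has {Li,Be,B,C,N}; column 5 has {He,B,N} — only H is left for (r3,c5).
row 5 has {He,Li,Be}; column 5 has {H,He,B,N} — only C is left for (r5,c5).
row 5 has {He,Li,Be,C}; column 6 has {H,He,Li,B} — only N is left for (r5,c6).
row 6 has {H,He,Be,B}; column 6 has {H,He,Li,B,N} — only C is left for (r6,c6).
row 7 has {H,He,B,N}; column 6 has {H,He,Li,B,C,N} — only Be is left for (r7,c6).
row 3 has {H,Li,Be,B,C,N}; column 2 has {Be,N} — only He is left for (r3,c2).
row 5 has {He,Li,Be,C,N}; column 4 has {H,He,Li,Be,C} — only B is left for (r5,c4).
row 6 has {H,He,Be,B,C}; column 2 has {He,Be,N} — only Li is left for (r6,c2).
row 6 has {H,He,Li,Be,B,C}; column 3 has {H,He,Be,B,C} — only N is left for (r6,c3).
row 7 has {H,He,Be,B,N}; column 2 has {He,Li,Be,N} — only C is left for (r7,c2).
row 7 has {H,He,Be,B,C,N}; column 5 has {H,He,B,C,N} — only Li is left for (r7,c5).
row 2 has {H,He,C}; column 2 has {He,Li,Be,C,N} — only B is left for (r2,c2).
row 2 has {H,He,B,C}; column 3 has {H,He,Be,B,C,N} — only Li is left for (r2,c3).
row 2 has {H,He,Li,B,C}; column 4 has {H,He,Li,Be,B,C} — only N is left for (r2,c4).
row 2 has {H,He,Li,B,C,N}; column 5 has {H,He,Li,B,C,N} — only Be is left for (r2,c5).
row 5 has {He,Li,Be,B,C,N}; column 2 has {He,Li,Be,B,C,N} — only H is left for (r5,c2).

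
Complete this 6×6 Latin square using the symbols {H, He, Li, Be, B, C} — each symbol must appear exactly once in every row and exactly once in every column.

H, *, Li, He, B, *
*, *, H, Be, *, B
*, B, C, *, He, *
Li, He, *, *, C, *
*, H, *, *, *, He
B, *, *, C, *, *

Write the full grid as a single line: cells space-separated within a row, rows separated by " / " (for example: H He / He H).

(r2,c5) = Li
(r3,c1) = Be
(r5,c1) = C
(r5,c5) = Be
(r6,c5) = H
(r2,c1) = He
(r2,c2) = C
(r5,c3) = B
(r5,c4) = Li
(r1,c2) = Be
(r1,c6) = C
(r3,c4) = H
(r3,c6) = Li
(r4,c3) = Be
(r4,c4) = B
(r4,c6) = H
(r6,c2) = Li
(r6,c3) = He
(r6,c6) = Be

H Be Li He B C / He C H Be Li B / Be B C H He Li / Li He Be B C H / C H B Li Be He / B Li He C H Be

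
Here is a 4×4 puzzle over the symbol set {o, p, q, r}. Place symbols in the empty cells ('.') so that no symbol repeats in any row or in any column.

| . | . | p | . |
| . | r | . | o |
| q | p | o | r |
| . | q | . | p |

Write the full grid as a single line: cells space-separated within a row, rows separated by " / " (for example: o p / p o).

At row 1, column 2: row 1 has {p}; column 2 has {p,q,r}; that leaves o.
At row 1, column 4: row 1 has {o,p}; column 4 has {o,p,r}; that leaves q.
At row 2, column 1: row 2 has {o,r}; column 1 has {q}; that leaves p.
At row 2, column 3: row 2 has {o,p,r}; column 3 has {o,p}; that leaves q.
At row 4, column 3: row 4 has {p,q}; column 3 has {o,p,q}; that leaves r.
At row 1, column 1: row 1 has {o,p,q}; column 1 has {p,q}; that leaves r.
At row 4, column 1: row 4 has {p,q,r}; column 1 has {p,q,r}; that leaves o.

r o p q / p r q o / q p o r / o q r p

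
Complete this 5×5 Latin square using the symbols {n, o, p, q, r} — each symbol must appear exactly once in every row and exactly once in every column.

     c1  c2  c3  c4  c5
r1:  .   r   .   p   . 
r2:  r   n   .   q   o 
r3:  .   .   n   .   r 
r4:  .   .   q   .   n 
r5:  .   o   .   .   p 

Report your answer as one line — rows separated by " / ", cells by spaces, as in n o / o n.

(r1,c3) = o
(r1,c5) = q
(r2,c3) = p
(r3,c4) = o
(r4,c2) = p
(r4,c4) = r
(r5,c3) = r
(r5,c4) = n
(r1,c1) = n
(r3,c2) = q
(r4,c1) = o
(r5,c1) = q
(r3,c1) = p

n r o p q / r n p q o / p q n o r / o p q r n / q o r n p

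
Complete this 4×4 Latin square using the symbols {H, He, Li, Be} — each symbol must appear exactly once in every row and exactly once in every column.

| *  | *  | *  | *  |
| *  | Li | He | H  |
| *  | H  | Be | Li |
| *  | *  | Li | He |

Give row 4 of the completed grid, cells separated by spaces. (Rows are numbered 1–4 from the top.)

H Be Li He

(r1,c3) = H
(r1,c4) = Be
(r2,c1) = Be
(r3,c1) = He
(r4,c1) = H
(r4,c2) = Be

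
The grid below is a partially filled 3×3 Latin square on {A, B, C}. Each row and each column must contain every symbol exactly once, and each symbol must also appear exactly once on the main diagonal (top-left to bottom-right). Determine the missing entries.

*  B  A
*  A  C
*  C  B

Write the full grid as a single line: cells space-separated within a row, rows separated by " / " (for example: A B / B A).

C B A / B A C / A C B

(r1,c1) = C
(r2,c1) = B
(r3,c1) = A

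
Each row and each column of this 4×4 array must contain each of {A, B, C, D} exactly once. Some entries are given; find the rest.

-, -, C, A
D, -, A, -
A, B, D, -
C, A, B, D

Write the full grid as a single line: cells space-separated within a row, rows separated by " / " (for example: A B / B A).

At row 1, column 1: row 1 has {A,C}; column 1 has {A,C,D}; that leaves B.
At row 1, column 2: row 1 has {A,B,C}; column 2 has {A,B}; that leaves D.
At row 2, column 2: row 2 has {A,D}; column 2 has {A,B,D}; that leaves C.
At row 2, column 4: row 2 has {A,C,D}; column 4 has {A,D}; that leaves B.
At row 3, column 4: row 3 has {A,B,D}; column 4 has {A,B,D}; that leaves C.

B D C A / D C A B / A B D C / C A B D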